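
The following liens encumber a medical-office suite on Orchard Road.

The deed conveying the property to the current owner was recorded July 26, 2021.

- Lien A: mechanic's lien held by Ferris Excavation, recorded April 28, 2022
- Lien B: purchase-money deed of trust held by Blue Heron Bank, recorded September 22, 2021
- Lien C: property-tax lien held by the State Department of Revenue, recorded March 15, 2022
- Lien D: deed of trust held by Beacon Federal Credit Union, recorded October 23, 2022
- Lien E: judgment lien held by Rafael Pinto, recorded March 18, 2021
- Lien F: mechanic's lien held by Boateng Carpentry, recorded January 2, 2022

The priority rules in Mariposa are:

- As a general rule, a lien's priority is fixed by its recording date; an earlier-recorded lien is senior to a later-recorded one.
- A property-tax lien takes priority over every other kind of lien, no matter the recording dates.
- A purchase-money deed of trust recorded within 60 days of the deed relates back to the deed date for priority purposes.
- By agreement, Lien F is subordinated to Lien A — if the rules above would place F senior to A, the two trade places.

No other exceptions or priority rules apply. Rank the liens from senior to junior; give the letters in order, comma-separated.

C, E, B, A, F, D

Effective dates: B was recorded within the 60-day window, so its effective date is the deed date July 26, 2021.
C is a property-tax lien and takes priority over every other lien.
Remaining liens by effective date: E (March 18, 2021), B (July 26, 2021), F (January 2, 2022), A (April 28, 2022), D (October 23, 2022).
The subordination applies — F was senior to A — so F and A swap.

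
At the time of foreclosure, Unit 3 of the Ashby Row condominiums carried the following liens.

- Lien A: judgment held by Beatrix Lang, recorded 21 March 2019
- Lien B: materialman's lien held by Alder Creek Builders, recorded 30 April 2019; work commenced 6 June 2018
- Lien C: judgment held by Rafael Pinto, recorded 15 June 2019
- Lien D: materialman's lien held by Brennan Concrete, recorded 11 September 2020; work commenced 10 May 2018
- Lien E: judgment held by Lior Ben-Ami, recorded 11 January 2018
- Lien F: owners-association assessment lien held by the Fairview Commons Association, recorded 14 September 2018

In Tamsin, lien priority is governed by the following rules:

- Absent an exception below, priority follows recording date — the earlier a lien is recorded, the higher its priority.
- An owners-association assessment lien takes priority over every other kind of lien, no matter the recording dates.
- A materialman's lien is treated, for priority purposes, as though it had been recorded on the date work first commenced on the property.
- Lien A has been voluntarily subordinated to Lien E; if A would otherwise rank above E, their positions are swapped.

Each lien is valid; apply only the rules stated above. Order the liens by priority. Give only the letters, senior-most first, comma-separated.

F, E, D, B, A, C

Effective dates: B's effective date is 6 June 2018, when work began; D is treated as recorded 10 May 2018, the work-commencement date.
As an owners-association assessment lien, F is senior to every other lien.
The other liens, earliest effective date first: E (11 January 2018), D (10 May 2018), B (6 June 2018), A (21 March 2019), C (15 June 2019).
A already ranks below E; the subordination has no effect.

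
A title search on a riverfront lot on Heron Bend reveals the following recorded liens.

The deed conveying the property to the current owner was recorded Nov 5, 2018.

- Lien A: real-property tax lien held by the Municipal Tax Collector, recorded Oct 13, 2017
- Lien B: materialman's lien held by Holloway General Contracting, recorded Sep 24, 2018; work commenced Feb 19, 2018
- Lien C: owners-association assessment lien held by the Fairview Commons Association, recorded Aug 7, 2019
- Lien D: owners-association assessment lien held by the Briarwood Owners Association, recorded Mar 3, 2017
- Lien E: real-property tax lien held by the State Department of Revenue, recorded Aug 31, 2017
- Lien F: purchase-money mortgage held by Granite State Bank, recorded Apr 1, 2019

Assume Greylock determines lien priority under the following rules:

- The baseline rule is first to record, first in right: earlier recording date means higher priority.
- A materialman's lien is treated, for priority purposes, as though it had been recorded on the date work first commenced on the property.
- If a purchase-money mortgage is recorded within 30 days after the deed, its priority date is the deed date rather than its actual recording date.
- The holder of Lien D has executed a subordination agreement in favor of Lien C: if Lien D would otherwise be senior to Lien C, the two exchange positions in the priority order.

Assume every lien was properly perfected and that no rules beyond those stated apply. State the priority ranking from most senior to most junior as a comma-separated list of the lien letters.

C, E, A, B, F, D

Effective dates: B relates back to Feb 19, 2018 (work commenced); F was recorded 147 days after the deed, outside the 30-day window, so it keeps its recording date.
Sorted by effective date: D (Mar 3, 2017), E (Aug 31, 2017), A (Oct 13, 2017), B (Feb 19, 2018), F (Apr 1, 2019), C (Aug 7, 2019).
Because D would otherwise rank above C, the subordination swaps them.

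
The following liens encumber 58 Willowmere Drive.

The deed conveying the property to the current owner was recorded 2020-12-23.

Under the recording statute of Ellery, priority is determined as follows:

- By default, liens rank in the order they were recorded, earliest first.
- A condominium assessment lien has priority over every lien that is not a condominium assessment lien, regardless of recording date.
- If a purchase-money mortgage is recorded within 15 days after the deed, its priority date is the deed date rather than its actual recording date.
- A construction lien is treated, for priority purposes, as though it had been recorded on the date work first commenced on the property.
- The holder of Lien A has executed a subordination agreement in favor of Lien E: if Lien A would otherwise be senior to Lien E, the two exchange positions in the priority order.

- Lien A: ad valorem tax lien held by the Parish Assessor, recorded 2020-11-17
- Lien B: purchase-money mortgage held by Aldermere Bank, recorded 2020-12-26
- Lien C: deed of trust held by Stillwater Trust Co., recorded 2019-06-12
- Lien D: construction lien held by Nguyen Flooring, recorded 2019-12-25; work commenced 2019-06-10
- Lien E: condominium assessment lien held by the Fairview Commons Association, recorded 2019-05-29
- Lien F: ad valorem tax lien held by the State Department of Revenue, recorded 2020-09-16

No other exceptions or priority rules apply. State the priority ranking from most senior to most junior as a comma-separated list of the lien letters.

E, D, C, F, A, B

First, effective dates: B was recorded within the 15-day window, so its effective date is the deed date 2020-12-23; D's effective date is 2019-06-10, when work began.
E, as a condominium assessment lien, has superpriority and ranks first.
Among the remaining liens, by effective date: D (2019-06-10), C (2019-06-12), F (2020-09-16), A (2020-11-17), B (2020-12-23).
A already ranks below E; the subordination has no effect.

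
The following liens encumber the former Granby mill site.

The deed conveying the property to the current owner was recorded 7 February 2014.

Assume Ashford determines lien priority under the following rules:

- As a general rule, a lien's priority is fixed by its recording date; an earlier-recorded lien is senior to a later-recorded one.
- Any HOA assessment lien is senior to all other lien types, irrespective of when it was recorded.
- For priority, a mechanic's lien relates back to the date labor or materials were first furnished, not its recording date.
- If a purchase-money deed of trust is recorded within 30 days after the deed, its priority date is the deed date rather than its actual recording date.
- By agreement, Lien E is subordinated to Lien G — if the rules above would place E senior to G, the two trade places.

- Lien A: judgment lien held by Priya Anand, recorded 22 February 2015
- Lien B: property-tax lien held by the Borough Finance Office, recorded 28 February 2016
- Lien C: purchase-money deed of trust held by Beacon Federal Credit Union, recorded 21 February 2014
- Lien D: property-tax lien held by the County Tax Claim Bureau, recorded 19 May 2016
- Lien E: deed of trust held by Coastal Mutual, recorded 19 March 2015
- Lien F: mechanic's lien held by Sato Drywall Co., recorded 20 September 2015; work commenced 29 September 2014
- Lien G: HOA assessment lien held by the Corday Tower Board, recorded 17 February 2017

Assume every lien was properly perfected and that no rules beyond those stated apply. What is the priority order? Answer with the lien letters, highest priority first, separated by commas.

G, C, F, A, E, B, D

First, effective dates: C's effective date is the deed date, 7 February 2014; F is treated as recorded 29 September 2014, the work-commencement date.
As an HOA assessment lien, G is senior to every other lien.
Ordering the rest by effective date: C (7 February 2014), F (29 September 2014), A (22 February 2015), E (19 March 2015), B (28 February 2016), D (19 May 2016).
E is already junior to G, so the subordination agreement changes nothing.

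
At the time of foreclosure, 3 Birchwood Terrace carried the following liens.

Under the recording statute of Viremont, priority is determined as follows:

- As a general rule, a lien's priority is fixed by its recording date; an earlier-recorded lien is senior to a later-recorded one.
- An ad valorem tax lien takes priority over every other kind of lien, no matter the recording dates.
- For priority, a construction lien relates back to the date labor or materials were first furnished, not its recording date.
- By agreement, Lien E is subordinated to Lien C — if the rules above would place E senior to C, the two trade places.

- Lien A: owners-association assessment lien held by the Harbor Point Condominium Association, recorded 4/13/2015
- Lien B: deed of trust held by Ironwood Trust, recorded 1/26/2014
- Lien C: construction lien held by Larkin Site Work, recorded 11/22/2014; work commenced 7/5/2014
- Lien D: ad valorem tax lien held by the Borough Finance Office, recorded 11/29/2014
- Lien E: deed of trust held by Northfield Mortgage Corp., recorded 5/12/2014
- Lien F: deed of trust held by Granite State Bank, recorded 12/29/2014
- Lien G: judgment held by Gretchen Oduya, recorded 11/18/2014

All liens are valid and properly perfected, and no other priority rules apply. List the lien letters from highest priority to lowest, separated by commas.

Adjusting effective dates: C relates back to 7/5/2014 (work commenced).
D is an ad valorem tax lien, so it outranks all other liens regardless of date.
Ordering the rest by effective date: B (1/26/2014), E (5/12/2014), C (7/5/2014), G (11/18/2014), F (12/29/2014), A (4/13/2015).
E would otherwise be senior to C, so under the subordination agreement E and C exchange positions.

D, B, C, E, G, F, A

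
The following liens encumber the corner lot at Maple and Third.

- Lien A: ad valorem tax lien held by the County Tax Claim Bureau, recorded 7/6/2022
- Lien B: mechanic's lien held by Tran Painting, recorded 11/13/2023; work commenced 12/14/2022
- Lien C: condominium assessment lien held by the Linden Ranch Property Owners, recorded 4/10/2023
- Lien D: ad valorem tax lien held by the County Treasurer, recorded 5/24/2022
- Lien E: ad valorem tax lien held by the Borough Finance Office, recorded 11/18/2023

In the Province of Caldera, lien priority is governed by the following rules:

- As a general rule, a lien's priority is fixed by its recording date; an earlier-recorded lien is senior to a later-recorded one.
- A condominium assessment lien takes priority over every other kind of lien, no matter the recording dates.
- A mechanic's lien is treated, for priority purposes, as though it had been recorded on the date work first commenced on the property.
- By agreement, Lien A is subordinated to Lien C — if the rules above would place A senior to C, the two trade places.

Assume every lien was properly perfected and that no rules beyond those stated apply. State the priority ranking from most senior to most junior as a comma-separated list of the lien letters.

Effective dates after the stated exceptions: B is treated as recorded 12/14/2022, the work-commencement date.
As a condominium assessment lien, C is senior to every other lien.
The other liens, earliest effective date first: D (5/24/2022), A (7/6/2022), B (12/14/2022), E (11/18/2023).
A is already junior to C, so the subordination agreement changes nothing.

C, D, A, B, E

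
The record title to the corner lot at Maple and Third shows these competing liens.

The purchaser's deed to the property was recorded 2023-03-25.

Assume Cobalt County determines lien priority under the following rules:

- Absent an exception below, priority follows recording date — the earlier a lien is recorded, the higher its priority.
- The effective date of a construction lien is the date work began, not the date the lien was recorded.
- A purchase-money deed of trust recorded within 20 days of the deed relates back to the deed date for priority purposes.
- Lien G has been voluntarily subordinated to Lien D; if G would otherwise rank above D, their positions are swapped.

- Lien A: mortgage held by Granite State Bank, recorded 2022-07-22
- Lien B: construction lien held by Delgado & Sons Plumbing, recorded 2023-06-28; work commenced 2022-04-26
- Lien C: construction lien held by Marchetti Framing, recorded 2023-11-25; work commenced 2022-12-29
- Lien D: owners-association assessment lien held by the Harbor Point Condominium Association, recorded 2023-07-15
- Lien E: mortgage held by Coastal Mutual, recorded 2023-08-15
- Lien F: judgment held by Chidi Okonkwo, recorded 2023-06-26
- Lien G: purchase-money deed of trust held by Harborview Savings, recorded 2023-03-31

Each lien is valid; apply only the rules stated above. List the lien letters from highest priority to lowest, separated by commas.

Adjusting effective dates: B's effective date is 2022-04-26, when work began; C relates back to 2022-12-29 (work commenced); G was recorded within the 20-day window, so its effective date is the deed date 2023-03-25.
By effective date: B (2022-04-26), A (2022-07-22), C (2022-12-29), G (2023-03-25), F (2023-06-26), D (2023-07-15), E (2023-08-15).
Because G would otherwise rank above D, the subordination swaps them.

B, A, C, D, F, G, E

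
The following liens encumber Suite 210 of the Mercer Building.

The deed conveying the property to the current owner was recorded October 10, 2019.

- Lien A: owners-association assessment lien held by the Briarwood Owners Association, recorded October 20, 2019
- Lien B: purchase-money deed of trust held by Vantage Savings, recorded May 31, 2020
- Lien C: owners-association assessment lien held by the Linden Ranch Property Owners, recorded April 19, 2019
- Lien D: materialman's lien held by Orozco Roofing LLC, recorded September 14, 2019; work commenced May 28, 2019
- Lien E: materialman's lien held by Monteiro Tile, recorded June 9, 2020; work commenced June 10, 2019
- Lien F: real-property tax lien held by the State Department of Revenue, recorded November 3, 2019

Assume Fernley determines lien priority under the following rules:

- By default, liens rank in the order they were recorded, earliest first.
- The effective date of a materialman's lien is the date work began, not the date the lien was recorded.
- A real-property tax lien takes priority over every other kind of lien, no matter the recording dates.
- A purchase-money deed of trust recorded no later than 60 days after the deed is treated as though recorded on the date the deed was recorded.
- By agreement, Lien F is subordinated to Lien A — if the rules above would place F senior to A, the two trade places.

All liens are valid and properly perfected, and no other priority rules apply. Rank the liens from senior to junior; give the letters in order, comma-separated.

Adjusting effective dates: B was recorded 234 days after the deed — beyond 60 days — so no relation-back applies; D relates back to May 28, 2019 (work commenced); E is treated as recorded June 10, 2019, the work-commencement date.
F is a real-property tax lien, so it outranks all other liens regardless of date.
Remaining liens by effective date: C (April 19, 2019), D (May 28, 2019), E (June 10, 2019), A (October 20, 2019), B (May 31, 2020).
F would otherwise be senior to A, so under the subordination agreement F and A exchange positions.

A, C, D, E, F, B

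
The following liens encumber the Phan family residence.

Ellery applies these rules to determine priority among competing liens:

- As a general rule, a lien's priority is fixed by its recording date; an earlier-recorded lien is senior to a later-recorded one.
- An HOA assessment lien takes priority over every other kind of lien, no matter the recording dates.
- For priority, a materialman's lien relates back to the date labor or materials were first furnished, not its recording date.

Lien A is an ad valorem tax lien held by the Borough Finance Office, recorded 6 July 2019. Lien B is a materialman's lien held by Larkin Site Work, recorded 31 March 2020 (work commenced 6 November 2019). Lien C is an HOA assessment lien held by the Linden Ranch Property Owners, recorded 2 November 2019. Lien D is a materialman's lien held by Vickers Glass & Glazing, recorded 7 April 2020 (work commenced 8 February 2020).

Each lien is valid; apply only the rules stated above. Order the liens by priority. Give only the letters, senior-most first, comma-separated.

C, A, B, D

Effective dates: B's effective date is 6 November 2019, when work began; D is treated as recorded 8 February 2020, the work-commencement date.
C is an HOA assessment lien and takes priority over every other lien.
Among the remaining liens, by effective date: A (6 July 2019), B (6 November 2019), D (8 February 2020).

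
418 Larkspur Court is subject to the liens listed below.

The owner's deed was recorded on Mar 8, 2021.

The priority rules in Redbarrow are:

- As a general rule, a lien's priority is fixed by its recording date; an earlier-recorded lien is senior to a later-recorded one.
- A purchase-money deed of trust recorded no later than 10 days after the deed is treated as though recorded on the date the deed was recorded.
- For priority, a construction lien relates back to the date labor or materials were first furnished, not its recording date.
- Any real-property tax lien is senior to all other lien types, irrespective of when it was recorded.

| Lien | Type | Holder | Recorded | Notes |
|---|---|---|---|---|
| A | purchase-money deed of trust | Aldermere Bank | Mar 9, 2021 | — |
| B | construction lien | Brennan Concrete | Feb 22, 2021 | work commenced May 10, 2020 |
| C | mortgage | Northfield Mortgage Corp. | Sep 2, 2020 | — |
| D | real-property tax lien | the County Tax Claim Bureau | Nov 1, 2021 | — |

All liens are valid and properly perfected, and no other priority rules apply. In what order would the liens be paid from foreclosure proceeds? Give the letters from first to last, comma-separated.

D, B, C, A

Adjusting effective dates: A relates back to the deed date Mar 8, 2021; B is treated as recorded May 10, 2020, the work-commencement date.
D is a real-property tax lien, so it outranks all other liens regardless of date.
Remaining liens by effective date: B (May 10, 2020), C (Sep 2, 2020), A (Mar 8, 2021).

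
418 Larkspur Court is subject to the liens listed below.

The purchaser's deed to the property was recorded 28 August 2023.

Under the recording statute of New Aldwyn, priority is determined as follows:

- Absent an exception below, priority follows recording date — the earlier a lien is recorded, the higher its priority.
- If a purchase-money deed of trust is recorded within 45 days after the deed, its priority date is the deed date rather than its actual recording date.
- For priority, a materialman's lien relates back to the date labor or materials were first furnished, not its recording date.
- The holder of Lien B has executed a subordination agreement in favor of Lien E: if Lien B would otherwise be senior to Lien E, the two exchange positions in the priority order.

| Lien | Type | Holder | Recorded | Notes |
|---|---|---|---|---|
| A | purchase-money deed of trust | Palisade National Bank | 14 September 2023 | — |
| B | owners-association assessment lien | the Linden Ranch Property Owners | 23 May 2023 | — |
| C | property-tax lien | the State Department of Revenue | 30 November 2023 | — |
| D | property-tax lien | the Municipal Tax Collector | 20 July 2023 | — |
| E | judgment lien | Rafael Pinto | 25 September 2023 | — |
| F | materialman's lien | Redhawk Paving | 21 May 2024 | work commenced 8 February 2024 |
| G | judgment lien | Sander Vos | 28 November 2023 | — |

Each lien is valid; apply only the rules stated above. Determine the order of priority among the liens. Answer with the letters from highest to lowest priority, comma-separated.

First, effective dates: A's effective date is the deed date, 28 August 2023; F relates back to 8 February 2024 (work commenced).
By effective date, earliest first: B (23 May 2023), D (20 July 2023), A (28 August 2023), E (25 September 2023), G (28 November 2023), C (30 November 2023), F (8 February 2024).
B would otherwise be senior to E, so under the subordination agreement B and E exchange positions.

E, D, A, B, G, C, F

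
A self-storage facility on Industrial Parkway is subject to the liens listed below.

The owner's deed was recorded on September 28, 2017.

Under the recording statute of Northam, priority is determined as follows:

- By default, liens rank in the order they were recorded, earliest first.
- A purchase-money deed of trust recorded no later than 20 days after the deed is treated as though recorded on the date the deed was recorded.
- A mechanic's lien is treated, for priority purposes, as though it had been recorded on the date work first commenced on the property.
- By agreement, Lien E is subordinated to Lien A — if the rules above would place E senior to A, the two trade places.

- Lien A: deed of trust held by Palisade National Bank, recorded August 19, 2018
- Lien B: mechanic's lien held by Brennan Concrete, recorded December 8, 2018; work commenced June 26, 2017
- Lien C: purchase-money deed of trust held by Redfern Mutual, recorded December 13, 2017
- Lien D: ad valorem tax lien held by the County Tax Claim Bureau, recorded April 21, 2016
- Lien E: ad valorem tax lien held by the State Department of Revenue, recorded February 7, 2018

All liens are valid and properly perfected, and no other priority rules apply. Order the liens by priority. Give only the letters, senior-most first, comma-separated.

D, B, C, A, E

First, effective dates: B relates back to June 26, 2017 (work commenced); C missed the 20-day window (76 days after the deed), so its recording date stands.
By effective date, earliest first: D (April 21, 2016), B (June 26, 2017), C (December 13, 2017), E (February 7, 2018), A (August 19, 2018).
The subordination applies — E was senior to A — so E and A swap.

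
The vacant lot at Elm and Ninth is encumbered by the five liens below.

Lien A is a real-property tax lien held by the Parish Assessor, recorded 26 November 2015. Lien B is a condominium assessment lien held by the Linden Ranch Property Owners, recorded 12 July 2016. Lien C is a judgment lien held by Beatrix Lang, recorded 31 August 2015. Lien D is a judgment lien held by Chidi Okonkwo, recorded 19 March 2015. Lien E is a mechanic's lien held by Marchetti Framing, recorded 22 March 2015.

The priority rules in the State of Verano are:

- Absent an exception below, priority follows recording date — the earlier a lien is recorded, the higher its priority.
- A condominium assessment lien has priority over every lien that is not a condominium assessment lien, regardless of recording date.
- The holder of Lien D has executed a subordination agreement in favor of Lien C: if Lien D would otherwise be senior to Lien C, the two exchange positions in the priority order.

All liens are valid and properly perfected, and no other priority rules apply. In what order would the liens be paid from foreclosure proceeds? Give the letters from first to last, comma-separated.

B is a condominium assessment lien, so it outranks all other liens regardless of date.
Remaining liens by effective date: D (19 March 2015), E (22 March 2015), C (31 August 2015), A (26 November 2015).
The subordination applies — D was senior to C — so D and C swap.

B, C, E, D, A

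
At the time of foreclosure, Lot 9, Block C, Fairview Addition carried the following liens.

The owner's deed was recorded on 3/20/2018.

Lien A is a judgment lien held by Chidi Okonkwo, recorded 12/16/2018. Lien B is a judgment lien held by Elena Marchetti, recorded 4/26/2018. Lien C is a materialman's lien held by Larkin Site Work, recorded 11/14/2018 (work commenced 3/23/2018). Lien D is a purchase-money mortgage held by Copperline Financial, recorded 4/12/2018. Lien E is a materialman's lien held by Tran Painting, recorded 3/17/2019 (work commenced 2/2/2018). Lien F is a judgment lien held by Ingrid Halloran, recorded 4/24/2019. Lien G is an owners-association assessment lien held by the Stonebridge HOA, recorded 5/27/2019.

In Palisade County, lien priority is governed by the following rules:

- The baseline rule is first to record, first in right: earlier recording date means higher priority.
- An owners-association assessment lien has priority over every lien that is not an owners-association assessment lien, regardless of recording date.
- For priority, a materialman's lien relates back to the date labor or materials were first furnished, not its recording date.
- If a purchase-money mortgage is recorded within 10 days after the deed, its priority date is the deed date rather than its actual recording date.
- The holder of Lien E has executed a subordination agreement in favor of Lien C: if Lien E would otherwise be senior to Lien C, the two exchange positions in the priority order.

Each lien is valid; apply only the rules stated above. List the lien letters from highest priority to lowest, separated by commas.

G, C, E, D, B, A, F

Adjusting effective dates: C's effective date is 3/23/2018, when work began; D was recorded 23 days after the deed, outside the 10-day window, so it keeps its recording date; E is treated as recorded 2/2/2018, the work-commencement date.
As an owners-association assessment lien, G is senior to every other lien.
Remaining liens by effective date: E (2/2/2018), C (3/23/2018), D (4/12/2018), B (4/26/2018), A (12/16/2018), F (4/24/2019).
Because E would otherwise rank above C, the subordination swaps them.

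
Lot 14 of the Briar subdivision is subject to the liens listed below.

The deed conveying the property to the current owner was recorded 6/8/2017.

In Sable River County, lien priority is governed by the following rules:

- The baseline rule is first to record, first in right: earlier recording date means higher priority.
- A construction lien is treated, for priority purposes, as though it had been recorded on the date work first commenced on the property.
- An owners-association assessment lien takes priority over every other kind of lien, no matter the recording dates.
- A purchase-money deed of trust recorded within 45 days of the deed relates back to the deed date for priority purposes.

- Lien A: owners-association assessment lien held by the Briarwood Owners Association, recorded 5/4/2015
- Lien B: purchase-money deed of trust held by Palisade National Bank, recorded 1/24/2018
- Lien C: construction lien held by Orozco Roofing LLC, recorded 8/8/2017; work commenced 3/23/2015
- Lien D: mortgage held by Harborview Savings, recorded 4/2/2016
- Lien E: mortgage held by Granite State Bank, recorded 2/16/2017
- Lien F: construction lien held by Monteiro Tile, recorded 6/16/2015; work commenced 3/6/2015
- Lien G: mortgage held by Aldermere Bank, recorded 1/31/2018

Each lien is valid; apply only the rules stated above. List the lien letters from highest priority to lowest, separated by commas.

Effective dates: B was recorded 230 days after the deed, outside the 45-day window, so it keeps its recording date; C relates back to 3/23/2015 (work commenced); F is treated as recorded 3/6/2015, the work-commencement date.
A, as an owners-association assessment lien, has superpriority and ranks first.
Ordering the rest by effective date: F (3/6/2015), C (3/23/2015), D (4/2/2016), E (2/16/2017), B (1/24/2018), G (1/31/2018).

A, F, C, D, E, B, G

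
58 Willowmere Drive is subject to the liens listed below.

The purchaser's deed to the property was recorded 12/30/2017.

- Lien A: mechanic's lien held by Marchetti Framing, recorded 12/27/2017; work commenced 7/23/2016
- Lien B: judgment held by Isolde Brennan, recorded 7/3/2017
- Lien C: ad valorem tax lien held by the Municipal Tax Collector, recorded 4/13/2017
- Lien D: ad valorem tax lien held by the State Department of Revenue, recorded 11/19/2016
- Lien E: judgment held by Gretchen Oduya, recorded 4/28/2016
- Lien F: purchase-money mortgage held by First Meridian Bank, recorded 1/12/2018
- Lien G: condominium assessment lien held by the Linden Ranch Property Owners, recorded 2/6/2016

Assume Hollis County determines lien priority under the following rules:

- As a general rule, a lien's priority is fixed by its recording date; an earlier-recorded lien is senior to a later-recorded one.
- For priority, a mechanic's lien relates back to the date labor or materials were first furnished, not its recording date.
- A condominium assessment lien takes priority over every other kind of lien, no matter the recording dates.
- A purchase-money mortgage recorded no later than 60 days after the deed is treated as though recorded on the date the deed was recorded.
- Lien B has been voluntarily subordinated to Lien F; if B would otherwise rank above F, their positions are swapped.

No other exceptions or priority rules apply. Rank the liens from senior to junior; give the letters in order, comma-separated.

Effective dates after the stated exceptions: A's effective date is 7/23/2016, when work began; F was recorded within the 60-day window, so its effective date is the deed date 12/30/2017.
G is a condominium assessment lien, so it outranks all other liens regardless of date.
Among the remaining liens, by effective date: E (4/28/2016), A (7/23/2016), D (11/19/2016), C (4/13/2017), B (7/3/2017), F (12/30/2017).
Because B would otherwise rank above F, the subordination swaps them.

G, E, A, D, C, F, B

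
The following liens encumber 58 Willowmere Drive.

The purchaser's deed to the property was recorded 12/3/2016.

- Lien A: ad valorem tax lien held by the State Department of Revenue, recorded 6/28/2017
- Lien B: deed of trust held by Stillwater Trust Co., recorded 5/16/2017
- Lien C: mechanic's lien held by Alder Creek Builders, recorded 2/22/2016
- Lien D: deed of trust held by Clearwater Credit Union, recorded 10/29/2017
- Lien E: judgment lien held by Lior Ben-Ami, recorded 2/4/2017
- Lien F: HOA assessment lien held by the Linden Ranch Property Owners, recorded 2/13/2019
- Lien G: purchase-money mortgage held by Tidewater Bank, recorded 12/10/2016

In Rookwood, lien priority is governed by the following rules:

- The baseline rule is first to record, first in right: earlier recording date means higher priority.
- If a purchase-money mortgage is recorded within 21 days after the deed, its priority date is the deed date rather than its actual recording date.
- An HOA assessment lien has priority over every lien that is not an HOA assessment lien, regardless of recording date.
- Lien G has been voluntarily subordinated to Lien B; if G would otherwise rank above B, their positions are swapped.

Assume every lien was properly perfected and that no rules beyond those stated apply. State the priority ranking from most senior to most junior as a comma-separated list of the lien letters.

Adjusting effective dates: G's effective date is the deed date, 12/3/2016.
F is an HOA assessment lien and takes priority over every other lien.
The other liens, earliest effective date first: C (2/22/2016), G (12/3/2016), E (2/4/2017), B (5/16/2017), A (6/28/2017), D (10/29/2017).
Because G would otherwise rank above B, the subordination swaps them.

F, C, B, E, G, A, D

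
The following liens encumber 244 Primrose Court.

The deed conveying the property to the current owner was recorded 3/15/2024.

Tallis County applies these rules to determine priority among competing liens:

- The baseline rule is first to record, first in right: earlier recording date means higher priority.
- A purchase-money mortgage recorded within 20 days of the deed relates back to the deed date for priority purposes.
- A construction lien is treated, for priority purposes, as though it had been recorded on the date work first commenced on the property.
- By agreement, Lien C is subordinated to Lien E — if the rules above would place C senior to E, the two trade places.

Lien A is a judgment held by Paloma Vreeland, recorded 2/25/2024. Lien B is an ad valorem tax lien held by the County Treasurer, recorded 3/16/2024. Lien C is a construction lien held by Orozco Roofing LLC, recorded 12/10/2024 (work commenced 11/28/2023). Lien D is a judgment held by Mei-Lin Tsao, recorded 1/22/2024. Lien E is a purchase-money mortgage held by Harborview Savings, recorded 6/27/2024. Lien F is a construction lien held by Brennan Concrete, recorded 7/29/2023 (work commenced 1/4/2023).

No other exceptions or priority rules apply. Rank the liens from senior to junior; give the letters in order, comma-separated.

F, E, D, A, B, C

Effective dates after the stated exceptions: C's effective date is 11/28/2023, when work began; E was recorded 104 days after the deed, outside the 20-day window, so it keeps its recording date; F is treated as recorded 1/4/2023, the work-commencement date.
Sorted by effective date: F (1/4/2023), C (11/28/2023), D (1/22/2024), A (2/25/2024), B (3/16/2024), E (6/27/2024).
C would otherwise be senior to E, so under the subordination agreement C and E exchange positions.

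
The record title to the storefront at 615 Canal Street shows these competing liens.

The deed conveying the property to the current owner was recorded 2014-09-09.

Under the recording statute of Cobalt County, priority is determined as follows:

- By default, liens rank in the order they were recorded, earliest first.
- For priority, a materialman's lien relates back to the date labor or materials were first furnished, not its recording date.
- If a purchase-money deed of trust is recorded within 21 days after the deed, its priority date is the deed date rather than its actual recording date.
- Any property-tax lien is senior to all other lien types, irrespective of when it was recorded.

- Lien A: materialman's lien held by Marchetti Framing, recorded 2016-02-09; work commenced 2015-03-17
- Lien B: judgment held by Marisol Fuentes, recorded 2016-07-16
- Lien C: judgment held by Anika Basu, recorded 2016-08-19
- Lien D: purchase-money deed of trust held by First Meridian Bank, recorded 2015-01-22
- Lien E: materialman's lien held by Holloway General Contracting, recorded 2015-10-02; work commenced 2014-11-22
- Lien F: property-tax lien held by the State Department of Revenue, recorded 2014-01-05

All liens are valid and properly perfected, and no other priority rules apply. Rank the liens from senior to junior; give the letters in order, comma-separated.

Adjusting effective dates: A relates back to 2015-03-17 (work commenced); D was recorded 135 days after the deed — beyond 21 days — so no relation-back applies; E relates back to 2014-11-22 (work commenced).
As a property-tax lien, F is senior to every other lien.
Ordering the rest by effective date: E (2014-11-22), D (2015-01-22), A (2015-03-17), B (2016-07-16), C (2016-08-19).

F, E, D, A, B, C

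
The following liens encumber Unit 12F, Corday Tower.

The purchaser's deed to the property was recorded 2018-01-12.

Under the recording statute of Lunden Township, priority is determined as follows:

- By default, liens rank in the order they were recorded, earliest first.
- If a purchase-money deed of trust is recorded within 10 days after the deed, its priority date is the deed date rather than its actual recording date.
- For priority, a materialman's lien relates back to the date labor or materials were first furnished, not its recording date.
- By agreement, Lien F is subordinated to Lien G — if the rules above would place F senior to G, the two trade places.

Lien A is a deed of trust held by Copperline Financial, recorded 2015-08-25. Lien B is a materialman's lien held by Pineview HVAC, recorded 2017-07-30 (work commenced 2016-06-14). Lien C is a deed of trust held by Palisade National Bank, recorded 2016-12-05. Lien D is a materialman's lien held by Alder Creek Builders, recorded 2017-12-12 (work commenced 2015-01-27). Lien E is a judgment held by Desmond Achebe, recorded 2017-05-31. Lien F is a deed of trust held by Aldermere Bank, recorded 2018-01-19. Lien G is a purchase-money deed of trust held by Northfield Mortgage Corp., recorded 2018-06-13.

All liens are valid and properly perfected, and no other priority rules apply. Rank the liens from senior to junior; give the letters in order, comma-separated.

D, A, B, C, E, G, F

First, effective dates: B's effective date is 2016-06-14, when work began; D relates back to 2015-01-27 (work commenced); G missed the 10-day window (152 days after the deed), so its recording date stands.
By effective date: D (2015-01-27), A (2015-08-25), B (2016-06-14), C (2016-12-05), E (2017-05-31), F (2018-01-19), G (2018-06-13).
The subordination applies — F was senior to G — so F and G swap.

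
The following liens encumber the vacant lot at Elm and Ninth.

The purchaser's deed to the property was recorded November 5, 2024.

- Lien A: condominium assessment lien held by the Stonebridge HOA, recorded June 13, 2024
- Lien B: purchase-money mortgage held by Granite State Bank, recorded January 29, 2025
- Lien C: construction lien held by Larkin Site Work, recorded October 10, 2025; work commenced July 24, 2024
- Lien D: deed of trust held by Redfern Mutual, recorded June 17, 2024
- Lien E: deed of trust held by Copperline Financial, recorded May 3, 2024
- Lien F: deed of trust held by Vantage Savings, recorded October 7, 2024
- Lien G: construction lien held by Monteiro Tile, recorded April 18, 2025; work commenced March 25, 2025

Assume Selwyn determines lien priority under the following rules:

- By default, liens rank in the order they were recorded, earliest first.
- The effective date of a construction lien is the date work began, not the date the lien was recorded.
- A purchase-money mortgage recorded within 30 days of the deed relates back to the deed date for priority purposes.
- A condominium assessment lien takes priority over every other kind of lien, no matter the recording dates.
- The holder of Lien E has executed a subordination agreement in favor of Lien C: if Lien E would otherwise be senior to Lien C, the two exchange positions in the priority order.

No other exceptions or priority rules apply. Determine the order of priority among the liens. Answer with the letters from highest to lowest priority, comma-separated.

Effective dates after the stated exceptions: B was recorded 85 days after the deed — beyond 30 days — so no relation-back applies; C relates back to July 24, 2024 (work commenced); G relates back to March 25, 2025 (work commenced).
A is a condominium assessment lien and takes priority over every other lien.
Among the remaining liens, by effective date: E (May 3, 2024), D (June 17, 2024), C (July 24, 2024), F (October 7, 2024), B (January 29, 2025), G (March 25, 2025).
E would otherwise be senior to C, so under the subordination agreement E and C exchange positions.

A, C, D, E, F, B, G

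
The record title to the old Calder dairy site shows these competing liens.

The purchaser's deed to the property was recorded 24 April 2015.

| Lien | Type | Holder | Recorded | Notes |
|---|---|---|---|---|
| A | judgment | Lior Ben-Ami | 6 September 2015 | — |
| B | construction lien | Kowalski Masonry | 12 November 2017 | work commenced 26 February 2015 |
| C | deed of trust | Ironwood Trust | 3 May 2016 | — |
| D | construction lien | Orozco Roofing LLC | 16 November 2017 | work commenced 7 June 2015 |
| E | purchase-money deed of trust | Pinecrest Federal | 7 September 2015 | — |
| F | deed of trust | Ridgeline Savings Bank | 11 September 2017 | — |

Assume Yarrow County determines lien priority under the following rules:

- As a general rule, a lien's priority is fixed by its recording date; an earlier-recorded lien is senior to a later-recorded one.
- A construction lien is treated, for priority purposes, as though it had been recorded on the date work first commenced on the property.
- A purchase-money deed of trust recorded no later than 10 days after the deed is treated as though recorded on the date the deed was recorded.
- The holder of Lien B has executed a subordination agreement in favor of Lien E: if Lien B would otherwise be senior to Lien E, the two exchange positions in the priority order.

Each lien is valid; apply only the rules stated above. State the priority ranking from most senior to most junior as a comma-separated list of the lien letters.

E, D, A, B, C, F

Adjusting effective dates: B's effective date is 26 February 2015, when work began; D's effective date is 7 June 2015, when work began; E was recorded 136 days after the deed — beyond 10 days — so no relation-back applies.
Sorted by effective date: B (26 February 2015), D (7 June 2015), A (6 September 2015), E (7 September 2015), C (3 May 2016), F (11 September 2017).
The subordination applies — B was senior to E — so B and E swap.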